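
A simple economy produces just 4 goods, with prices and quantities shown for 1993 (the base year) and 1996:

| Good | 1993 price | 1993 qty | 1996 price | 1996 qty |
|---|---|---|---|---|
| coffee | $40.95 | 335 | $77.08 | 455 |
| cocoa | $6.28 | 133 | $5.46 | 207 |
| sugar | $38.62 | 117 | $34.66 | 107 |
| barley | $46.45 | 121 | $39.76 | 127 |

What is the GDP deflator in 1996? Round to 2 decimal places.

Nominal GDP 1996 = 77.08·455 + 5.46·207 + 34.66·107 + 39.76·127 = 44959.76.
Real GDP 1996 (at 1993 prices) = 40.95·455 + 6.28·207 + 38.62·107 + 46.45·127 = 29963.70.
Deflator = Nominal/Real × 100 = 44959.76/29963.70 × 100 = 150.047.

150.05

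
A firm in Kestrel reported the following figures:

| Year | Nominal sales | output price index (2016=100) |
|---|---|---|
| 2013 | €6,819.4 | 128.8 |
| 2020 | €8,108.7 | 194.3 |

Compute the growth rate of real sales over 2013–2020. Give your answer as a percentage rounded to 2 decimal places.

Deflate each year: 2013 → 6819.4/1.288 = 5294.57; 2020 → 8108.7/1.943 = 4173.29.
So real sales changed by 4173.29/5294.57 − 1 = -0.2118, i.e. -21.18%.

-21.18%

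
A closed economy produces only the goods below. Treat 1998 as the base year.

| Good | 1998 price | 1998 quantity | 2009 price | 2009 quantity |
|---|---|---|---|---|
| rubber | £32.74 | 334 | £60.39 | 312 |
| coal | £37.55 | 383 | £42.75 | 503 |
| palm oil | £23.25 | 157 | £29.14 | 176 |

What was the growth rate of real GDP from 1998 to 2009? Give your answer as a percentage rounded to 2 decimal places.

Real GDP 1998 = Nominal GDP 1998 = 32.74·334 + 37.55·383 + 23.25·157 = 28967.06.
Real GDP 2009 (at 1998 prices) = 32.74·312 + 37.55·503 + 23.25·176 = 33194.53.
Real growth = 33194.53/28967.06 − 1 = 0.1459.

14.59%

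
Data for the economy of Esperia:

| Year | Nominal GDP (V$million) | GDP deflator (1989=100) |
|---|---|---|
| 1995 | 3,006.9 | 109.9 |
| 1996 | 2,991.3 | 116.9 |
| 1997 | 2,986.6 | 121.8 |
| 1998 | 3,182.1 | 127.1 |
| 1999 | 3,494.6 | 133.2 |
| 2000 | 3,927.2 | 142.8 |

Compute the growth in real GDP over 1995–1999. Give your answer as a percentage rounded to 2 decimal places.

-4.11%

Real GDP 1995 = 3006.9/1.099 = 2736.03.
Real GDP 1999 = 3494.6/1.332 = 2623.57.
Change = 2623.57/2736.03 − 1 = -0.0411.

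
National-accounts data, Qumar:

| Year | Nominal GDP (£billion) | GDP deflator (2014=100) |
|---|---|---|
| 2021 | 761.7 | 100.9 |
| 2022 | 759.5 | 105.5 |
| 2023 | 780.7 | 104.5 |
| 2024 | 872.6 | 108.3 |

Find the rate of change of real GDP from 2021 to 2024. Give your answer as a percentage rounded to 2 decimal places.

Real GDP 2021 = 761.7/1.009 = 754.91.
Real GDP 2024 = 872.6/1.083 = 805.72.
Change = 805.72/754.91 − 1 = 0.0673.

6.73%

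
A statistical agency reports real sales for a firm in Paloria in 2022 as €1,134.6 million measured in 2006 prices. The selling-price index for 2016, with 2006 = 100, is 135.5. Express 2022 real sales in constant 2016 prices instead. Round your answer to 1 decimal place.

Real sales in 2016 prices = Real sales in 2006 prices × (P_2016/P_2006) = 1134.6 × 1.355 = 1537.38.

€1,537.4 million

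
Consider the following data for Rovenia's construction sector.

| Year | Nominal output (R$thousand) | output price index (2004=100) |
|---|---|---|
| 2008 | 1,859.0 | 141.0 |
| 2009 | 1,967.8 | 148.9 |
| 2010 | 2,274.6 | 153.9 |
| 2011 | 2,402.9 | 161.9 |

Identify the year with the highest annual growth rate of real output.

2009: real = 1967.8/1.489 = 1321.56; growth vs 2008 (1318.44) = 0.24%.
2010: real = 2274.6/1.539 = 1477.97; growth vs 2009 (1321.56) = 11.84%.
2011: real = 2402.9/1.619 = 1484.19; growth vs 2010 (1477.97) = 0.42%.

2010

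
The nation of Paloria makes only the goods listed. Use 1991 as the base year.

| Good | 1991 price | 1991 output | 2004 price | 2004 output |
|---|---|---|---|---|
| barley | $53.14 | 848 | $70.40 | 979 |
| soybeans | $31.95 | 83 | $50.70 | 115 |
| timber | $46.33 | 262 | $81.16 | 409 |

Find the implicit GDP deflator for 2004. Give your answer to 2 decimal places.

Nominal GDP 2004 = 70.40·979 + 50.70·115 + 81.16·409 = 107946.54.
Real GDP 2004 (at 1991 prices) = 53.14·979 + 31.95·115 + 46.33·409 = 74647.28.
Deflator = Nominal/Real × 100 = 107946.54/74647.28 × 100 = 144.609.

144.61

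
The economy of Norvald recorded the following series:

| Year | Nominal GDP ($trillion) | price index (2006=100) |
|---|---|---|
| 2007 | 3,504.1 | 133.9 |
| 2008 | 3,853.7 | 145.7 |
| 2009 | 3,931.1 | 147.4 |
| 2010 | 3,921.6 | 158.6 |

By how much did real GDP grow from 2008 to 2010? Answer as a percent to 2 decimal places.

Real GDP 2008 = 3853.7/1.457 = 2644.96.
Real GDP 2010 = 3921.6/1.586 = 2472.64.
Change = 2472.64/2644.96 − 1 = -0.0652.

-6.52%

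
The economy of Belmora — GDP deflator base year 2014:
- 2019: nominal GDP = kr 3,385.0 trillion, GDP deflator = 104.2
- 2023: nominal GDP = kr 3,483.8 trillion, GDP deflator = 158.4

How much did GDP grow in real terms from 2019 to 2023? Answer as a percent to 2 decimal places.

-32.30%

Real GDP 2019 = 3385.0 / 1.042 = 3248.56.
Real GDP 2023 = 3483.8 / 1.584 = 2199.37.
Real growth = 2199.37 / 3248.56 − 1 = -0.3230.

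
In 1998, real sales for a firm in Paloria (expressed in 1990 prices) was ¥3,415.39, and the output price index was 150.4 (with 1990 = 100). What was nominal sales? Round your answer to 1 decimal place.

Nominal sales = Real × (output price index/100) = 3415.39 × 1.504 = 5136.75.

¥5,136.7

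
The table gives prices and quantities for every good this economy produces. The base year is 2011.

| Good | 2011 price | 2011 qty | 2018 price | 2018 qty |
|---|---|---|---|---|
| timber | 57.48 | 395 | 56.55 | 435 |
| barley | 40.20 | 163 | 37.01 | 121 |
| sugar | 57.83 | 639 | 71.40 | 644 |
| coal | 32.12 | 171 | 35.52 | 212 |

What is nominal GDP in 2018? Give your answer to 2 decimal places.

82589.30

Nominal GDP 2018 = Σ (p_2018 × q_2018) = 56.55·435 + 37.01·121 + 71.40·644 + 35.52·212 = 82589.30.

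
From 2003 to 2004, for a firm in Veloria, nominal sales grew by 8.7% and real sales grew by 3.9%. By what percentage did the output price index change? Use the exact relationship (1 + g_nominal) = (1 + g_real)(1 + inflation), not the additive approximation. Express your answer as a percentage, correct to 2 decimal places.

(1 + g_nom) = (1 + g_real)(1 + π), so π = 1.0870 / 1.0390 − 1 = 0.04620.

4.62%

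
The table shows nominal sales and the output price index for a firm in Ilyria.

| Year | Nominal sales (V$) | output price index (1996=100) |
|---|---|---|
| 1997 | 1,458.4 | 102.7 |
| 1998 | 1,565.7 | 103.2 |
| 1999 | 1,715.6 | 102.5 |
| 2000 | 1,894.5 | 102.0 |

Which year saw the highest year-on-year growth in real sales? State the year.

2000

1998: real = 1565.7/1.032 = 1517.15; growth vs 1997 (1420.06) = 6.84%.
1999: real = 1715.6/1.025 = 1673.76; growth vs 1998 (1517.15) = 10.32%.
2000: real = 1894.5/1.020 = 1857.35; growth vs 1999 (1673.76) = 10.97%.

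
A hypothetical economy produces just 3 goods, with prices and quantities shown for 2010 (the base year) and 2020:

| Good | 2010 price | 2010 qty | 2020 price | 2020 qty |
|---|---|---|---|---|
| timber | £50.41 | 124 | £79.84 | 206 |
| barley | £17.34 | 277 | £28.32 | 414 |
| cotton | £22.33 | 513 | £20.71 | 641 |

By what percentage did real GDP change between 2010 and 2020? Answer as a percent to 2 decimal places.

Real GDP 2010 = Nominal GDP 2010 = 50.41·124 + 17.34·277 + 22.33·513 = 22509.31.
Real GDP 2020 (at 2010 prices) = 50.41·206 + 17.34·414 + 22.33·641 = 31876.75.
Real growth = 31876.75/22509.31 − 1 = 0.4162.

41.62%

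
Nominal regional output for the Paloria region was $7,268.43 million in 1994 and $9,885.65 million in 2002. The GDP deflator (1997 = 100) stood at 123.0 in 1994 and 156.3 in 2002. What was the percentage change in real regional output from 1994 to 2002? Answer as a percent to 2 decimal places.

7.03%

Real regional output 1994 = 7268.43 / 1.230 = 5909.29.
Real regional output 2002 = 9885.65 / 1.563 = 6324.79.
Real growth = 6324.79 / 5909.29 − 1 = 0.0703.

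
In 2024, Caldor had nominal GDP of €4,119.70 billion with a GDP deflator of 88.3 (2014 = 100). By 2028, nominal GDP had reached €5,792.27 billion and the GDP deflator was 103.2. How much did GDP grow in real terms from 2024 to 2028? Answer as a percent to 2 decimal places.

Real GDP 2024 = 4119.70 / 0.883 = 4665.57.
Real GDP 2028 = 5792.27 / 1.032 = 5612.66.
Real growth = 5612.66 / 4665.57 − 1 = 0.2030.

20.30%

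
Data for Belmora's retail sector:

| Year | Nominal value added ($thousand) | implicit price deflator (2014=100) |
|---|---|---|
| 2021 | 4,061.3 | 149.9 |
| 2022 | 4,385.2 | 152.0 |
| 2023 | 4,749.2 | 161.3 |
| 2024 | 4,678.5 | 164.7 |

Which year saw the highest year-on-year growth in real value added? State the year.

2022: real = 4385.2/1.520 = 2885.00; growth vs 2021 (2709.34) = 6.48%.
2023: real = 4749.2/1.613 = 2944.33; growth vs 2022 (2885.00) = 2.06%.
2024: real = 4678.5/1.647 = 2840.62; growth vs 2023 (2944.33) = -3.52%.

2022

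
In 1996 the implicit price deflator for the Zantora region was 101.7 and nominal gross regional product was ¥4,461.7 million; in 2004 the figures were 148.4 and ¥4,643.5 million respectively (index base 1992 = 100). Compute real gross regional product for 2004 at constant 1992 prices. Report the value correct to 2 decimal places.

¥3,129.04 million

Real gross regional product = Nominal / (implicit price deflator/100) = 4643.5 / 1.484 = 3129.04.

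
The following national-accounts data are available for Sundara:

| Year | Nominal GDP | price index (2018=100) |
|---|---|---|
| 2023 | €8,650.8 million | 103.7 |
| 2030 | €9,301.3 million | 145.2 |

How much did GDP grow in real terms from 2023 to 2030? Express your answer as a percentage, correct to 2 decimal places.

Deflate each year: 2023 → 8650.8/1.037 = 8342.14; 2030 → 9301.3/1.452 = 6405.85.
So real GDP changed by 6405.85/8342.14 − 1 = -0.2321, i.e. -23.21%.

-23.21%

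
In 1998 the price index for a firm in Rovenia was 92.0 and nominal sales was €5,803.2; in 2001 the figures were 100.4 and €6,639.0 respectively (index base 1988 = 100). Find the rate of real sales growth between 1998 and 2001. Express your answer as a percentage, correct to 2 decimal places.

Real sales 1998 = 5803.2 / 0.920 = 6307.83.
Real sales 2001 = 6639.0 / 1.004 = 6612.55.
Real growth = 6612.55 / 6307.83 − 1 = 0.0483.

4.83%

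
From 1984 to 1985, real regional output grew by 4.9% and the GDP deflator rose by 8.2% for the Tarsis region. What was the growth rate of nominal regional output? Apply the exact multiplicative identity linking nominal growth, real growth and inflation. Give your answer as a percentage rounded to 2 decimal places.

(1 + g_nom) = (1 + g_real)(1 + π) = 1.0490 × 1.0820 = 1.13502.

13.50%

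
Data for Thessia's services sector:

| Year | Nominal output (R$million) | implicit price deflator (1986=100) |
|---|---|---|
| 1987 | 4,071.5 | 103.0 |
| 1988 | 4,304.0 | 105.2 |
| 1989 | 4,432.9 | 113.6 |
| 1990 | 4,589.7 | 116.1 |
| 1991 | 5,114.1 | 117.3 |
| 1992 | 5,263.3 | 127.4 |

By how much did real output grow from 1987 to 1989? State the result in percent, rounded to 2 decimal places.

Real output 1987 = 4071.5/1.030 = 3952.91.
Real output 1989 = 4432.9/1.136 = 3902.20.
Change = 3902.20/3952.91 − 1 = -0.0128.

-1.28%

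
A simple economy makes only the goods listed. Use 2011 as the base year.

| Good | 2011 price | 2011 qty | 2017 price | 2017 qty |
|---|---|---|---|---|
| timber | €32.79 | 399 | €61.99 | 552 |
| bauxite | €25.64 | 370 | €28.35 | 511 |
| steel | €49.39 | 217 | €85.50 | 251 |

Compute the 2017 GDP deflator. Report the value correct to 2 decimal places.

Nominal GDP 2017 = 61.99·552 + 28.35·511 + 85.50·251 = 70165.83.
Real GDP 2017 (at 2011 prices) = 32.79·552 + 25.64·511 + 49.39·251 = 43599.01.
Deflator = Nominal/Real × 100 = 70165.83/43599.01 × 100 = 160.934.

160.93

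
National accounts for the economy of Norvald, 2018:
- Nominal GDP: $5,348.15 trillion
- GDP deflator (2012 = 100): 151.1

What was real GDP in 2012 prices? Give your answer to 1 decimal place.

$3,539.5 trillion

Real GDP = Nominal / (GDP deflator/100) = 5348.15 / 1.511 = 3539.48.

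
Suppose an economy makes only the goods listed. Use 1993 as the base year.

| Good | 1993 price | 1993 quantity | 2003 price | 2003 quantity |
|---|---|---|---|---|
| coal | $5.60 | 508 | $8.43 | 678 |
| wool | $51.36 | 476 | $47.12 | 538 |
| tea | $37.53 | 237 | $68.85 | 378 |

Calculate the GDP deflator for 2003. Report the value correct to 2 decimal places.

125.16

Nominal GDP 2003 = 8.43·678 + 47.12·538 + 68.85·378 = 57091.40.
Real GDP 2003 (at 1993 prices) = 5.60·678 + 51.36·538 + 37.53·378 = 45614.82.
Deflator = Nominal/Real × 100 = 57091.40/45614.82 × 100 = 125.160.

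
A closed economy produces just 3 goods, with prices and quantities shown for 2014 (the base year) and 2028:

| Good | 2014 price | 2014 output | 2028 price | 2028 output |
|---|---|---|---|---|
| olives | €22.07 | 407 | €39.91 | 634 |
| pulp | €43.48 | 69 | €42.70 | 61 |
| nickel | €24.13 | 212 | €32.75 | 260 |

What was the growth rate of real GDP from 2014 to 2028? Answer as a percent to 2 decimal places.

34.04%

Real GDP 2014 = Nominal GDP 2014 = 22.07·407 + 43.48·69 + 24.13·212 = 17098.17.
Real GDP 2028 (at 2014 prices) = 22.07·634 + 43.48·61 + 24.13·260 = 22918.46.
Real growth = 22918.46/17098.17 − 1 = 0.3404.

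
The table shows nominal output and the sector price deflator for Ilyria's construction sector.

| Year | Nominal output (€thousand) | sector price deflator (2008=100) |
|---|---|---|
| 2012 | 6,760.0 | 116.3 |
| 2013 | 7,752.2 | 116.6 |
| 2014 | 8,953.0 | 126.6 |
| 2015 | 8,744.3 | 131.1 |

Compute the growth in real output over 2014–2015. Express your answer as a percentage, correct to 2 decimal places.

Real output 2014 = 8953.0/1.266 = 7071.88.
Real output 2015 = 8744.3/1.311 = 6669.95.
Change = 6669.95/7071.88 − 1 = -0.0568.

-5.68%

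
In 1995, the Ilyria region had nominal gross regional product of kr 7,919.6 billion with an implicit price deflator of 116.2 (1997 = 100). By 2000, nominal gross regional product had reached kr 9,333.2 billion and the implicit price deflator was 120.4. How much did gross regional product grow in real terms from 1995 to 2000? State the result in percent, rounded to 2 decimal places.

13.74%

Deflate each year: 1995 → 7919.6/1.162 = 6815.49; 2000 → 9333.2/1.204 = 7751.83.
So real gross regional product changed by 7751.83/6815.49 − 1 = 0.1374, i.e. 13.74%.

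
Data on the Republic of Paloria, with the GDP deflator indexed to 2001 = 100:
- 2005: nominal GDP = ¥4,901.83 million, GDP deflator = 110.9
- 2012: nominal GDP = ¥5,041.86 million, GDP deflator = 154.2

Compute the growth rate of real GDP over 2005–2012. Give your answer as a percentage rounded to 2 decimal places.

-26.03%

Real GDP 2005 = 4901.83 / 1.109 = 4420.05.
Real GDP 2012 = 5041.86 / 1.542 = 3269.69.
Real growth = 3269.69 / 4420.05 − 1 = -0.2603.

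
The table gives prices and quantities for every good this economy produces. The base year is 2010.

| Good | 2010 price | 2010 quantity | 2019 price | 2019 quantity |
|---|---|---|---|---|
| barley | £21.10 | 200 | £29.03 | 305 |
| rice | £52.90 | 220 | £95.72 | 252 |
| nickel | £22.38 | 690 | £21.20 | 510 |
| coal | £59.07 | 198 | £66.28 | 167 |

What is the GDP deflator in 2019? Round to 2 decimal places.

133.65

Nominal GDP 2019 = 29.03·305 + 95.72·252 + 21.20·510 + 66.28·167 = 54856.35.
Real GDP 2019 (at 2010 prices) = 21.10·305 + 52.90·252 + 22.38·510 + 59.07·167 = 41044.79.
Deflator = Nominal/Real × 100 = 54856.35/41044.79 × 100 = 133.650.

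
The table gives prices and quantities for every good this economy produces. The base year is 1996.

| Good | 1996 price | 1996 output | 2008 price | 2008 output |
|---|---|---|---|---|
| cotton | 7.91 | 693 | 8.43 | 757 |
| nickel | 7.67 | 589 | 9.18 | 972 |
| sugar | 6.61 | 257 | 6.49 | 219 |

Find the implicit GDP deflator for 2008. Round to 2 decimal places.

112.32

Nominal GDP 2008 = 8.43·757 + 9.18·972 + 6.49·219 = 16725.78.
Real GDP 2008 (at 1996 prices) = 7.91·757 + 7.67·972 + 6.61·219 = 14890.70.
Deflator = Nominal/Real × 100 = 16725.78/14890.70 × 100 = 112.324.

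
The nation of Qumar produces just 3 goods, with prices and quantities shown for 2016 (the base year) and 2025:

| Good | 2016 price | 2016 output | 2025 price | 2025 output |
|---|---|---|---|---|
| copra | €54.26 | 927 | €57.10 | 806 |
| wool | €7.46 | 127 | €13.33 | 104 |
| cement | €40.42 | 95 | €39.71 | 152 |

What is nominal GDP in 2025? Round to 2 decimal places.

Nominal GDP 2025 = Σ (p_2025 × q_2025) = 57.10·806 + 13.33·104 + 39.71·152 = 53444.84.

€53444.84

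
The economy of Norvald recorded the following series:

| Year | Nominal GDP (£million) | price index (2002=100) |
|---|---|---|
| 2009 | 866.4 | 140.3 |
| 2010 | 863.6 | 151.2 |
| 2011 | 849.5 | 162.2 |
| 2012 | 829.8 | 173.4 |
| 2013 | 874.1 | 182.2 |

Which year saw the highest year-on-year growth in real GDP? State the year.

2010: real = 863.6/1.512 = 571.16; growth vs 2009 (617.53) = -7.51%.
2011: real = 849.5/1.622 = 523.74; growth vs 2010 (571.16) = -8.30%.
2012: real = 829.8/1.734 = 478.55; growth vs 2011 (523.74) = -8.63%.
2013: real = 874.1/1.822 = 479.75; growth vs 2012 (478.55) = 0.25%.

2013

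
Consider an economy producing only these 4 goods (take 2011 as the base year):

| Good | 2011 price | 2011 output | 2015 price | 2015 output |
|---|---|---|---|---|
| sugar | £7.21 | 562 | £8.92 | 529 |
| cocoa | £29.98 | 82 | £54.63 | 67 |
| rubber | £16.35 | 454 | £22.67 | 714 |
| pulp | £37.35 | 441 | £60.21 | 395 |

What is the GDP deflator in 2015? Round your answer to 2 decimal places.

149.92

Nominal GDP 2015 = 8.92·529 + 54.63·67 + 22.67·714 + 60.21·395 = 48348.22.
Real GDP 2015 (at 2011 prices) = 7.21·529 + 29.98·67 + 16.35·714 + 37.35·395 = 32249.90.
Deflator = Nominal/Real × 100 = 48348.22/32249.90 × 100 = 149.917.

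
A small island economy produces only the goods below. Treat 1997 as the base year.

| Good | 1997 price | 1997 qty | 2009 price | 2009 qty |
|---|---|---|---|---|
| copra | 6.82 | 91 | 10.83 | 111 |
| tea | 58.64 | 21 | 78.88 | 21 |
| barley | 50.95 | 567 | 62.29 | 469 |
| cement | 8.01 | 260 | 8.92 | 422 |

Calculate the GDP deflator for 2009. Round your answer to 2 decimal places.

122.46

Nominal GDP 2009 = 10.83·111 + 78.88·21 + 62.29·469 + 8.92·422 = 35836.86.
Real GDP 2009 (at 1997 prices) = 6.82·111 + 58.64·21 + 50.95·469 + 8.01·422 = 29264.23.
Deflator = Nominal/Real × 100 = 35836.86/29264.23 × 100 = 122.460.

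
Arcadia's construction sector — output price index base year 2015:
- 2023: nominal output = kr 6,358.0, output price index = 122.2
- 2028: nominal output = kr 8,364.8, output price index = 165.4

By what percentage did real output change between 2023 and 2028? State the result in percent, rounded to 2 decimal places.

-2.80%

Deflate each year: 2023 → 6358.0/1.222 = 5202.95; 2028 → 8364.8/1.654 = 5057.32.
So real output changed by 5057.32/5202.95 − 1 = -0.0280, i.e. -2.80%.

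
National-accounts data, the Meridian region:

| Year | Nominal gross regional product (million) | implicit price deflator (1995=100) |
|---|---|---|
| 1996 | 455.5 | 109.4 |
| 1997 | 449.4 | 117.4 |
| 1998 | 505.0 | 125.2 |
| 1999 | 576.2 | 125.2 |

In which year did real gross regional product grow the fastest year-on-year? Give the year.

1999

1997: real = 449.4/1.174 = 382.79; growth vs 1996 (416.36) = -8.06%.
1998: real = 505.0/1.252 = 403.35; growth vs 1997 (382.79) = 5.37%.
1999: real = 576.2/1.252 = 460.22; growth vs 1998 (403.35) = 14.10%.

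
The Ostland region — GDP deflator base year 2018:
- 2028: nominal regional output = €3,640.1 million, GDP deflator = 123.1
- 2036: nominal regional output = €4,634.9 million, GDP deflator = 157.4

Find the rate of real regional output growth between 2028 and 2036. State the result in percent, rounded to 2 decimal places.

Real regional output 2028 = 3640.1 / 1.231 = 2957.03.
Real regional output 2036 = 4634.9 / 1.574 = 2944.66.
Real growth = 2944.66 / 2957.03 − 1 = -0.0042.

-0.42%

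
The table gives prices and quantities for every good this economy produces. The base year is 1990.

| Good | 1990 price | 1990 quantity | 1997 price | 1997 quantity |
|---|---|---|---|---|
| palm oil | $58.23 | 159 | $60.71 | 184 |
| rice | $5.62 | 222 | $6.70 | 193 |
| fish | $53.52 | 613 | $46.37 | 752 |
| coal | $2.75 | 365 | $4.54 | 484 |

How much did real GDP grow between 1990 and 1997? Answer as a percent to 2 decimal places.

Real GDP 1990 = Nominal GDP 1990 = 58.23·159 + 5.62·222 + 53.52·613 + 2.75·365 = 44317.72.
Real GDP 1997 (at 1990 prices) = 58.23·184 + 5.62·193 + 53.52·752 + 2.75·484 = 53377.02.
Real growth = 53377.02/44317.72 − 1 = 0.2044.

20.44%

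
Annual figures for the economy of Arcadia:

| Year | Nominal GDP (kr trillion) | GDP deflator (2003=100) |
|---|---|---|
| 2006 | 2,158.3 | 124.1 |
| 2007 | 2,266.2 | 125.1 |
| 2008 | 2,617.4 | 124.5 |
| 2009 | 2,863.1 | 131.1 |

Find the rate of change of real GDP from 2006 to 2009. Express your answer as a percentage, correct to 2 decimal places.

Real GDP 2006 = 2158.3/1.241 = 1739.16.
Real GDP 2009 = 2863.1/1.311 = 2183.91.
Change = 2183.91/1739.16 − 1 = 0.2557.

25.57%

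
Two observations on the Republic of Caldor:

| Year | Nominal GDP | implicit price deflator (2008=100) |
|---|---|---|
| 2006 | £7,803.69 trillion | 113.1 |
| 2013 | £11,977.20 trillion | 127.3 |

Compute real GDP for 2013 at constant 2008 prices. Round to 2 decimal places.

£9,408.64 trillion

Real GDP = Nominal / (implicit price deflator/100) = 11977.20 / 1.273 = 9408.64.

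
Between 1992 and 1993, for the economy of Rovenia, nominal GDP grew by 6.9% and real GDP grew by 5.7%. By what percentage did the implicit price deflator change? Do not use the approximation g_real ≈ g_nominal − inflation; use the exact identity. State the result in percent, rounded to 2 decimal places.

(1 + g_nom) = (1 + g_real)(1 + π), so π = 1.0690 / 1.0570 − 1 = 0.01135.

1.14%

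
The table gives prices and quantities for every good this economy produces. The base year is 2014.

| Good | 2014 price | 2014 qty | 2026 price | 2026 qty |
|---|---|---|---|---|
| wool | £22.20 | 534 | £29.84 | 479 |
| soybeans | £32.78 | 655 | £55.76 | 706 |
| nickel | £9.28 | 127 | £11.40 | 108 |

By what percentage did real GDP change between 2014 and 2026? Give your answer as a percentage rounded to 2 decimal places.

Real GDP 2014 = Nominal GDP 2014 = 22.20·534 + 32.78·655 + 9.28·127 = 34504.26.
Real GDP 2026 (at 2014 prices) = 22.20·479 + 32.78·706 + 9.28·108 = 34778.72.
Real growth = 34778.72/34504.26 − 1 = 0.0080.

0.80%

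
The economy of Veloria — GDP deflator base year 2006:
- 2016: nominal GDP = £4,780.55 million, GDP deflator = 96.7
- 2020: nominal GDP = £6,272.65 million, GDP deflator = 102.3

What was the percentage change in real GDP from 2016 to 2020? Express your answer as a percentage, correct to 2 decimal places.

24.03%

Deflate each year: 2016 → 4780.55/0.967 = 4943.69; 2020 → 6272.65/1.023 = 6131.62.
So real GDP changed by 6131.62/4943.69 − 1 = 0.2403, i.e. 24.03%.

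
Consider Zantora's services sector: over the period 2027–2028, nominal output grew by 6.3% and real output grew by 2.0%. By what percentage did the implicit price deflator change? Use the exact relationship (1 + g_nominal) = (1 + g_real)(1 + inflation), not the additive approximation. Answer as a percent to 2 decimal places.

4.22%

(1 + g_nom) = (1 + g_real)(1 + π), so π = 1.0630 / 1.0200 − 1 = 0.04216.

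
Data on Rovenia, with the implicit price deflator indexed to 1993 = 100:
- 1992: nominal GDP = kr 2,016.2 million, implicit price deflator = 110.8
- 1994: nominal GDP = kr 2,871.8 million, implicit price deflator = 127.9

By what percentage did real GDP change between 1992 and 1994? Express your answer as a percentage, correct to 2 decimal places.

23.39%

Deflate each year: 1992 → 2016.2/1.108 = 1819.68; 1994 → 2871.8/1.279 = 2245.35.
So real GDP changed by 2245.35/1819.68 − 1 = 0.2339, i.e. 23.39%.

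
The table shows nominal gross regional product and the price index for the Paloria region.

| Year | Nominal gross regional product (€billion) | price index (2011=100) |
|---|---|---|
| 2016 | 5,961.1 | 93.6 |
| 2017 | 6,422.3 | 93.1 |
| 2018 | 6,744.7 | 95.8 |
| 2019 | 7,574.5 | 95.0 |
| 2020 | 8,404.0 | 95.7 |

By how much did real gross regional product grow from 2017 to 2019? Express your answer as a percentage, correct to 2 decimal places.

15.58%

Real gross regional product 2017 = 6422.3/0.931 = 6898.28.
Real gross regional product 2019 = 7574.5/0.950 = 7973.16.
Change = 7973.16/6898.28 − 1 = 0.1558.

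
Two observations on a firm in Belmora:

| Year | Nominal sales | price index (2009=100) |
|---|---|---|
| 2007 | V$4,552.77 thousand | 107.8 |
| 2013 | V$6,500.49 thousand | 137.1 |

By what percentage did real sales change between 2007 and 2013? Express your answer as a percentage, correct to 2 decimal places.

Real sales 2007 = 4552.77 / 1.078 = 4223.35.
Real sales 2013 = 6500.49 / 1.371 = 4741.42.
Real growth = 4741.42 / 4223.35 − 1 = 0.1227.

12.27%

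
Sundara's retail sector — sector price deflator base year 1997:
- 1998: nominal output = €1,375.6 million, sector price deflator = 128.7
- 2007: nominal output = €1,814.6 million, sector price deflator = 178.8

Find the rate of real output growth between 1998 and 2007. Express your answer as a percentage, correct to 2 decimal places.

Deflate each year: 1998 → 1375.6/1.287 = 1068.84; 2007 → 1814.6/1.788 = 1014.88.
So real output changed by 1014.88/1068.84 − 1 = -0.0505, i.e. -5.05%.

-5.05%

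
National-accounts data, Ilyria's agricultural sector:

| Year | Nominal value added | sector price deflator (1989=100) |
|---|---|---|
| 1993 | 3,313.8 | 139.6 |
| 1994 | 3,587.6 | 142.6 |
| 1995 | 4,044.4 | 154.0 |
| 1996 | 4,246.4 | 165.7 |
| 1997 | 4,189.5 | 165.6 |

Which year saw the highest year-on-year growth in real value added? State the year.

1994: real = 3587.6/1.426 = 2515.85; growth vs 1993 (2373.78) = 5.98%.
1995: real = 4044.4/1.540 = 2626.23; growth vs 1994 (2515.85) = 4.39%.
1996: real = 4246.4/1.657 = 2562.70; growth vs 1995 (2626.23) = -2.42%.
1997: real = 4189.5/1.656 = 2529.89; growth vs 1996 (2562.70) = -1.28%.

1994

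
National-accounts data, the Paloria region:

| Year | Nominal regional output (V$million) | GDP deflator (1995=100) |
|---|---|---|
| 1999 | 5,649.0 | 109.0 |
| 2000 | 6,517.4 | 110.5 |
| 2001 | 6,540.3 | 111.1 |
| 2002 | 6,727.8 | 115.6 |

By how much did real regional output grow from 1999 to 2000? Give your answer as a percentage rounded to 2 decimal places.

13.81%

Real regional output 1999 = 5649.0/1.090 = 5182.57.
Real regional output 2000 = 6517.4/1.105 = 5898.10.
Change = 5898.10/5182.57 − 1 = 0.1381.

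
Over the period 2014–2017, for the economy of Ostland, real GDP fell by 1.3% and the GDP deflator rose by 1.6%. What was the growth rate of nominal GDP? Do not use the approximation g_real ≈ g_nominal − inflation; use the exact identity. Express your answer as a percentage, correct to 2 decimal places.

0.28%

(1 + g_nom) = (1 + g_real)(1 + π) = 0.9870 × 1.0160 = 1.00279.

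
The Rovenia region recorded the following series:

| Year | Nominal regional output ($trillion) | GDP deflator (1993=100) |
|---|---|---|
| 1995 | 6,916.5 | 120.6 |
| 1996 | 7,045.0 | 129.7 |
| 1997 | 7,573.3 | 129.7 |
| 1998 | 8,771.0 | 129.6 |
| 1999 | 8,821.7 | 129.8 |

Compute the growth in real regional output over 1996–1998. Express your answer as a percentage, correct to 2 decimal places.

Real regional output 1996 = 7045.0/1.297 = 5431.77.
Real regional output 1998 = 8771.0/1.296 = 6767.75.
Change = 6767.75/5431.77 − 1 = 0.2460.

24.60%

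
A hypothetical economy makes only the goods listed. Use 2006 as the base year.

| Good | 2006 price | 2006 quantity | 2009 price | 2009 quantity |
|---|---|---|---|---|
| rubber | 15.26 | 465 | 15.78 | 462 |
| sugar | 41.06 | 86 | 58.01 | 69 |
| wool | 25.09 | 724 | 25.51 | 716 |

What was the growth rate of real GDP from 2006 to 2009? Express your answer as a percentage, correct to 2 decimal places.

-3.28%

Real GDP 2006 = Nominal GDP 2006 = 15.26·465 + 41.06·86 + 25.09·724 = 28792.22.
Real GDP 2009 (at 2006 prices) = 15.26·462 + 41.06·69 + 25.09·716 = 27847.70.
Real growth = 27847.70/28792.22 − 1 = -0.0328.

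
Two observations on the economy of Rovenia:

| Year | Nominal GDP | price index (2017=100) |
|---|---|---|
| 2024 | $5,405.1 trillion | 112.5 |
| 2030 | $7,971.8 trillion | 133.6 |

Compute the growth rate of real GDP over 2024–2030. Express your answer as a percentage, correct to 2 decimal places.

24.19%

Real GDP 2024 = 5405.1 / 1.125 = 4804.53.
Real GDP 2030 = 7971.8 / 1.336 = 5966.92.
Real growth = 5966.92 / 4804.53 − 1 = 0.2419.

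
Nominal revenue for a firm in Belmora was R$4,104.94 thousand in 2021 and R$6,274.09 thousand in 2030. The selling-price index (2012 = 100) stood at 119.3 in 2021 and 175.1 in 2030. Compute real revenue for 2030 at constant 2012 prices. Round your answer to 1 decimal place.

R$3,583.1 thousand

Real revenue = Nominal / (selling-price index/100) = 6274.09 / 1.751 = 3583.15.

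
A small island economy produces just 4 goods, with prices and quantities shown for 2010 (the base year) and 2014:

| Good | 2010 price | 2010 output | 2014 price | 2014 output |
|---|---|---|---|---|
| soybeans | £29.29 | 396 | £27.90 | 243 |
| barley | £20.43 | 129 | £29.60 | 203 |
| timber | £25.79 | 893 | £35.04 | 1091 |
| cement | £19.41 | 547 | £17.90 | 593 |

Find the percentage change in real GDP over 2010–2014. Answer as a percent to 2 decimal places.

6.33%

Real GDP 2010 = Nominal GDP 2010 = 29.29·396 + 20.43·129 + 25.79·893 + 19.41·547 = 47882.05.
Real GDP 2014 (at 2010 prices) = 29.29·243 + 20.43·203 + 25.79·1091 + 19.41·593 = 50911.78.
Real growth = 50911.78/47882.05 − 1 = 0.0633.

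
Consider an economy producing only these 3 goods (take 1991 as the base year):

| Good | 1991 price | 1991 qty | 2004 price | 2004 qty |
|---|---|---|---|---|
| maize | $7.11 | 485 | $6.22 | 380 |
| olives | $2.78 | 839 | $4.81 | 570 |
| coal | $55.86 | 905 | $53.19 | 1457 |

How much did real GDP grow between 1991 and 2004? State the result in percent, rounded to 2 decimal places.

Real GDP 1991 = Nominal GDP 1991 = 7.11·485 + 2.78·839 + 55.86·905 = 56334.07.
Real GDP 2004 (at 1991 prices) = 7.11·380 + 2.78·570 + 55.86·1457 = 85674.42.
Real growth = 85674.42/56334.07 − 1 = 0.5208.

52.08%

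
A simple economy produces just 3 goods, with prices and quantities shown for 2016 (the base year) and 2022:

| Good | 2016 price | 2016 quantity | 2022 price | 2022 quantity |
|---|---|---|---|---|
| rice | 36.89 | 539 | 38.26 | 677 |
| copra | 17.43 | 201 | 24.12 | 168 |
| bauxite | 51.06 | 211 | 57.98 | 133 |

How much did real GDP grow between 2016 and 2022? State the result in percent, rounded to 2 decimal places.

1.56%

Real GDP 2016 = Nominal GDP 2016 = 36.89·539 + 17.43·201 + 51.06·211 = 34160.80.
Real GDP 2022 (at 2016 prices) = 36.89·677 + 17.43·168 + 51.06·133 = 34693.75.
Real growth = 34693.75/34160.80 − 1 = 0.0156.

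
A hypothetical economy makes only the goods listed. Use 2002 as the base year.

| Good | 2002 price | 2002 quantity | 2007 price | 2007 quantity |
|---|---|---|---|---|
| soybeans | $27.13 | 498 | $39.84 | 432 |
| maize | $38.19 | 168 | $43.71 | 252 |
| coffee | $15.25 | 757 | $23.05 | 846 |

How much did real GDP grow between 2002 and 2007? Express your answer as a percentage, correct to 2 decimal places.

Real GDP 2002 = Nominal GDP 2002 = 27.13·498 + 38.19·168 + 15.25·757 = 31470.91.
Real GDP 2007 (at 2002 prices) = 27.13·432 + 38.19·252 + 15.25·846 = 34245.54.
Real growth = 34245.54/31470.91 − 1 = 0.0882.

8.82%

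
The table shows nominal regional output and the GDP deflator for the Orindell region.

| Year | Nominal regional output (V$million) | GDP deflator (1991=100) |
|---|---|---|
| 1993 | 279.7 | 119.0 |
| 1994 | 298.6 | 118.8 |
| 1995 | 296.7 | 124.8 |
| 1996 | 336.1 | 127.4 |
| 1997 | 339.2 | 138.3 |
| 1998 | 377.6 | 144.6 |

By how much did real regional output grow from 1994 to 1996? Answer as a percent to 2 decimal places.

4.96%

Real regional output 1994 = 298.6/1.188 = 251.35.
Real regional output 1996 = 336.1/1.274 = 263.81.
Change = 263.81/251.35 − 1 = 0.0496.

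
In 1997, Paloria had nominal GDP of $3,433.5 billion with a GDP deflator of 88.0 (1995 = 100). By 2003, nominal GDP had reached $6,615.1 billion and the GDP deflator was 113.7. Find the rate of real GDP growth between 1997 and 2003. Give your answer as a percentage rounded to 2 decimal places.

49.12%

Real GDP 1997 = 3433.5 / 0.880 = 3901.70.
Real GDP 2003 = 6615.1 / 1.137 = 5818.03.
Real growth = 5818.03 / 3901.70 − 1 = 0.4912.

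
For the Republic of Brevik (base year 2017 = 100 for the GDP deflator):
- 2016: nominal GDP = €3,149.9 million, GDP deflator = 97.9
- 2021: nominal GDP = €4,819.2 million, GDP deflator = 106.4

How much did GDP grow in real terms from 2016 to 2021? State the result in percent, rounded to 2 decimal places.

40.77%

Deflate each year: 2016 → 3149.9/0.979 = 3217.47; 2021 → 4819.2/1.064 = 4529.32.
So real GDP changed by 4529.32/3217.47 − 1 = 0.4077, i.e. 40.77%.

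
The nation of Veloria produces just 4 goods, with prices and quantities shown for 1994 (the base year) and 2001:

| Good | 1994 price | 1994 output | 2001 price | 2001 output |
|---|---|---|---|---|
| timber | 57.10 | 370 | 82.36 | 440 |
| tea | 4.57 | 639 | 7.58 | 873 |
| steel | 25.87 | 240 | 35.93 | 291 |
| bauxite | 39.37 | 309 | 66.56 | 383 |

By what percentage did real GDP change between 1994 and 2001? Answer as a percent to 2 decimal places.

21.92%

Real GDP 1994 = Nominal GDP 1994 = 57.10·370 + 4.57·639 + 25.87·240 + 39.37·309 = 42421.36.
Real GDP 2001 (at 1994 prices) = 57.10·440 + 4.57·873 + 25.87·291 + 39.37·383 = 51720.49.
Real growth = 51720.49/42421.36 − 1 = 0.2192.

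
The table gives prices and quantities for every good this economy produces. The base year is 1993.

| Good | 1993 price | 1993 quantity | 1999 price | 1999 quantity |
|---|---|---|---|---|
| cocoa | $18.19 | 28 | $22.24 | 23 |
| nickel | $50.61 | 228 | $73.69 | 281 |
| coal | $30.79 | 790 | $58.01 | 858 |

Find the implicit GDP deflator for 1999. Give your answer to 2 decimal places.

Nominal GDP 1999 = 22.24·23 + 73.69·281 + 58.01·858 = 70990.99.
Real GDP 1999 (at 1993 prices) = 18.19·23 + 50.61·281 + 30.79·858 = 41057.60.
Deflator = Nominal/Real × 100 = 70990.99/41057.60 × 100 = 172.906.

172.91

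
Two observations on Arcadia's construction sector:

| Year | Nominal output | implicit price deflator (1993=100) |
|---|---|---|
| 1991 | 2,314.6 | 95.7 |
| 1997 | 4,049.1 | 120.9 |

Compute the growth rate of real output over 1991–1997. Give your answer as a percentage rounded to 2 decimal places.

38.47%

Real output 1991 = 2314.6 / 0.957 = 2418.60.
Real output 1997 = 4049.1 / 1.209 = 3349.13.
Real growth = 3349.13 / 2418.60 − 1 = 0.3847.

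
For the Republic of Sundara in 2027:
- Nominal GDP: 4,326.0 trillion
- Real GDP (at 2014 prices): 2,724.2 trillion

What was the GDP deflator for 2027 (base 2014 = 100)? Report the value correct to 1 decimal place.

GDP deflator = (Nominal / Real) × 100 = 4326.0 / 2724.2 × 100 = 158.80.

158.8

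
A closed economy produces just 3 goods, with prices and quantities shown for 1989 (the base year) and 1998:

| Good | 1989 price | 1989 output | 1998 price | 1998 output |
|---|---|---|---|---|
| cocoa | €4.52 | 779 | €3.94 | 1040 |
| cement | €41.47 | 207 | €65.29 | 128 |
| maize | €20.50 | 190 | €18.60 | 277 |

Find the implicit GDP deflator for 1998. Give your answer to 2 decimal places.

112.24

Nominal GDP 1998 = 3.94·1040 + 65.29·128 + 18.60·277 = 17606.92.
Real GDP 1998 (at 1989 prices) = 4.52·1040 + 41.47·128 + 20.50·277 = 15687.46.
Deflator = Nominal/Real × 100 = 17606.92/15687.46 × 100 = 112.236.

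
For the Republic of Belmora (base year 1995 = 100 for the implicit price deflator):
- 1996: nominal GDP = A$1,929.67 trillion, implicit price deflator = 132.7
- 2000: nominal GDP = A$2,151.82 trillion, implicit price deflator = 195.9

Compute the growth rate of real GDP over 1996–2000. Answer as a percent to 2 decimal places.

Real GDP 1996 = 1929.67 / 1.327 = 1454.16.
Real GDP 2000 = 2151.82 / 1.959 = 1098.43.
Real growth = 1098.43 / 1454.16 − 1 = -0.2446.

-24.46%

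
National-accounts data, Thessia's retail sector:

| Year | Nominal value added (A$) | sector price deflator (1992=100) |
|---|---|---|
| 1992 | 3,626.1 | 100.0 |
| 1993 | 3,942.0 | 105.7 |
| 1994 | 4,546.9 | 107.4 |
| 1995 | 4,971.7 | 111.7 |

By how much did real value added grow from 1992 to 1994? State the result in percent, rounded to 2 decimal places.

16.75%

Real value added 1992 = 3626.1/1.000 = 3626.10.
Real value added 1994 = 4546.9/1.074 = 4233.61.
Change = 4233.61/3626.10 − 1 = 0.1675.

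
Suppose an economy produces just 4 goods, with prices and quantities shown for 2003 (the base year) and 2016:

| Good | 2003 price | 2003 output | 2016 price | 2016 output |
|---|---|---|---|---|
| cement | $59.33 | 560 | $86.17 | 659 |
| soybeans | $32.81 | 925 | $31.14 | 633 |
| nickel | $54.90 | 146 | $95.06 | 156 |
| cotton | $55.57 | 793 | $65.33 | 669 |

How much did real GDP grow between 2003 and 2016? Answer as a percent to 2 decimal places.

Real GDP 2003 = Nominal GDP 2003 = 59.33·560 + 32.81·925 + 54.90·146 + 55.57·793 = 115656.46.
Real GDP 2016 (at 2003 prices) = 59.33·659 + 32.81·633 + 54.90·156 + 55.57·669 = 105607.93.
Real growth = 105607.93/115656.46 − 1 = -0.0869.

-8.69%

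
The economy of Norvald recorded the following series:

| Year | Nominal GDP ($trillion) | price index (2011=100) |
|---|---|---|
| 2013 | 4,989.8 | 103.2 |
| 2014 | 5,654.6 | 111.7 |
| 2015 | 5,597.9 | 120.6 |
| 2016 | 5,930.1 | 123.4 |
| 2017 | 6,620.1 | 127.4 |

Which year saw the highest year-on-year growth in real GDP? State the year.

2014: real = 5654.6/1.117 = 5062.31; growth vs 2013 (4835.08) = 4.70%.
2015: real = 5597.9/1.206 = 4641.71; growth vs 2014 (5062.31) = -8.31%.
2016: real = 5930.1/1.234 = 4805.59; growth vs 2015 (4641.71) = 3.53%.
2017: real = 6620.1/1.274 = 5196.31; growth vs 2016 (4805.59) = 8.13%.

2017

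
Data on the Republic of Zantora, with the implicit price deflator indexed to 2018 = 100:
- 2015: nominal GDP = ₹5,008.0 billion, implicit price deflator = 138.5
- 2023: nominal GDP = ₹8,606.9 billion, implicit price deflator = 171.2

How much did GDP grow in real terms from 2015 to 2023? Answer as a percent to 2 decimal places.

39.04%

Real GDP 2015 = 5008.0 / 1.385 = 3615.88.
Real GDP 2023 = 8606.9 / 1.712 = 5027.39.
Real growth = 5027.39 / 3615.88 − 1 = 0.3904.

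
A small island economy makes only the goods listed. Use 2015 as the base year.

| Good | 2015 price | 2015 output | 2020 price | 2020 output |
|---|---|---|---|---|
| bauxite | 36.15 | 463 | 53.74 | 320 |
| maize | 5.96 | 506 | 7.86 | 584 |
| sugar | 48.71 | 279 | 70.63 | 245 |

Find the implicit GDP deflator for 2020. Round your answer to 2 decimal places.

144.88

Nominal GDP 2020 = 53.74·320 + 7.86·584 + 70.63·245 = 39091.39.
Real GDP 2020 (at 2015 prices) = 36.15·320 + 5.96·584 + 48.71·245 = 26982.59.
Deflator = Nominal/Real × 100 = 39091.39/26982.59 × 100 = 144.876.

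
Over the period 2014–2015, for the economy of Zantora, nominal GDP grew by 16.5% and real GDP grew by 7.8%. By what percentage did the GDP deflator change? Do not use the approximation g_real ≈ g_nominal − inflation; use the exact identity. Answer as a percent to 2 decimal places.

(1 + g_nom) = (1 + g_real)(1 + π), so π = 1.1650 / 1.0780 − 1 = 0.08071.

8.07%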